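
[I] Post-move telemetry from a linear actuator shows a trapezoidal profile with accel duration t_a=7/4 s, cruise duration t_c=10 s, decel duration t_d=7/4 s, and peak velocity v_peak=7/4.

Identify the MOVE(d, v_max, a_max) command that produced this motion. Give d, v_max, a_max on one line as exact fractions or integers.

a_max = (7/4)/(7/4) = 1
d_a = ½·7/4·7/4 = 49/32; d_c = 7/4·10 = 35/2
d = 2·49/32 + 35/2 = 329/16
t_c = 10 > 0 ⇒ limit active, v_max = 7/4

d=329/16 v_max=7/4 a_max=1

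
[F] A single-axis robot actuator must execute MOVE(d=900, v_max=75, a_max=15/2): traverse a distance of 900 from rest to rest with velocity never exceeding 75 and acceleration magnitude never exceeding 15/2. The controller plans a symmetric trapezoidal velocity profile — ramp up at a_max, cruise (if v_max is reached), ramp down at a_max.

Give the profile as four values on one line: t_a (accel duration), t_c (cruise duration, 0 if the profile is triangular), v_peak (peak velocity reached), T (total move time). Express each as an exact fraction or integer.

t_a=10 t_c=2 v_peak=75 T=22

(v_max)²/a_max = 75²/(15/2) = 750
900 ≥ 750 → trapezoidal
t_a = 75/(15/2) = 10; v_peak = 75
d_cruise = 900 − 750 = 150; t_c = 150/75 = 2
T = 2·10 + 2 = 22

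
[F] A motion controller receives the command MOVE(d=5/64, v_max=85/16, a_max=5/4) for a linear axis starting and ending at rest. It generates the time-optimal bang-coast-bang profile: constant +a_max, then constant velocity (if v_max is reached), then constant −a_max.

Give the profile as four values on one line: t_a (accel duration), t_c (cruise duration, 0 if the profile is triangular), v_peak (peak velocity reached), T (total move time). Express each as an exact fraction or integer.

(v_max)²/a_max = (85/16)²/(5/4) = 1445/64
5/64 < 1445/64 → triangular
v_peak = √(5/64·5/4) = √(25/256) = 5/16
t_a = (5/16)/(5/4) = 1/4; t_c = 0
T = 2·1/4 = 1/2

t_a=1/4 t_c=0 v_peak=5/16 T=1/2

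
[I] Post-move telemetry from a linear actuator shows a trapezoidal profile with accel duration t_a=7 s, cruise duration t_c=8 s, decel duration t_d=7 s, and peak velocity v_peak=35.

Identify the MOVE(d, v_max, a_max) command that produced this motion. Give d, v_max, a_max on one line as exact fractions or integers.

a_max = 35/7 = 5
d_a = ½·35·7 = 245/2; d_c = 35·8 = 280
d = 2·245/2 + 280 = 525
t_c = 8 > 0 ⇒ limit active, v_max = 35

d=525 v_max=35 a_max=5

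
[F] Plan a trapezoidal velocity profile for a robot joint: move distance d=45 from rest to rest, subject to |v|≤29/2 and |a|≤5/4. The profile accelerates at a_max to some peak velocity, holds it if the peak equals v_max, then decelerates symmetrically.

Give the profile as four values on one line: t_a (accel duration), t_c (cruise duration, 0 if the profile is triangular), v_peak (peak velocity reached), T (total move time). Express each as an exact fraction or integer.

t_a=6 t_c=0 v_peak=15/2 T=12

v_max²/a_max = (29/2)²/(5/4) = 841/5
45 < 841/5 → triangular
v_peak = √(45·5/4) = √(225/4) = 15/2
t_a = (15/2)/(5/4) = 6; t_c = 0
T = 2·6 = 12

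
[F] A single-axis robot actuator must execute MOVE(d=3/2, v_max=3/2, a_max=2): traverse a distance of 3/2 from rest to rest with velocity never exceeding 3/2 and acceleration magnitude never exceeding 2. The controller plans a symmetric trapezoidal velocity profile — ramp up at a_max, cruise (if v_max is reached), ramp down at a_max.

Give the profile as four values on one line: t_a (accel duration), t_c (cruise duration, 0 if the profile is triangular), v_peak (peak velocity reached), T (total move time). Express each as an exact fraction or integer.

v_max²/a_max = (3/2)²/2 = 9/8
3/2 ≥ 9/8 ⇒ cruise phase
t_a = (3/2)/2 = 3/4; v_peak = 3/2
d_cruise = 3/2 − 9/8 = 3/8; t_c = (3/8)/(3/2) = 1/4
T = 2·3/4 + 1/4 = 7/4

t_a=3/4 t_c=1/4 v_peak=3/2 T=7/4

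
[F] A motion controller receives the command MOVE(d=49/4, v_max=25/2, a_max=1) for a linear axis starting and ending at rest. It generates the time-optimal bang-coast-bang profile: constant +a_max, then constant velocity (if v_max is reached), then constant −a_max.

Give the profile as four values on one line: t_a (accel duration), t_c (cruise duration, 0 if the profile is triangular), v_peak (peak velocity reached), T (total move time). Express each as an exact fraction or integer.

(v_max)²/a_max = (25/2)²/1 = 625/4
49/4 < 625/4 so t_c = 0
v_peak = √(49/4·1) = √(49/4) = 7/2
t_a = (7/2)/1 = 7/2; t_c = 0
T = 2·7/2 = 7

t_a=7/2 t_c=0 v_peak=7/2 T=7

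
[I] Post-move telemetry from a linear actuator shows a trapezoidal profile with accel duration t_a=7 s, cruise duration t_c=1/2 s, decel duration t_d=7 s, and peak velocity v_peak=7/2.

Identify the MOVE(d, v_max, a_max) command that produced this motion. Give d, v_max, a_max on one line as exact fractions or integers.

d=105/4 v_max=7/2 a_max=1/2

a_max = (7/2)/7 = 1/2
d_a = ½·7/2·7 = 49/4; d_c = 7/2·1/2 = 7/4
d = 2·49/4 + 7/4 = 105/4
t_c = 1/2 > 0 ⇒ limit active, v_max = 7/2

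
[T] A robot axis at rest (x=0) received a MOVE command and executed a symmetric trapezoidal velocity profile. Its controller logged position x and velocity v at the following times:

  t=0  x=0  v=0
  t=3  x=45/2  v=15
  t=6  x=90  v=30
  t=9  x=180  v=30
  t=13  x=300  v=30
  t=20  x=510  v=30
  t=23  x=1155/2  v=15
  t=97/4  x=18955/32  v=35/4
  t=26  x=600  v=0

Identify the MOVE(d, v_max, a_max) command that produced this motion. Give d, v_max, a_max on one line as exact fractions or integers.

d=600 v_max=30 a_max=5

final state: t=26, x=600, v=0 → d = 600
a_max = (15−0)/(3−0) = 5
max v = 30 over t∈[6,20] → v_max = 30
check: 30·(6+14) = 600 ✓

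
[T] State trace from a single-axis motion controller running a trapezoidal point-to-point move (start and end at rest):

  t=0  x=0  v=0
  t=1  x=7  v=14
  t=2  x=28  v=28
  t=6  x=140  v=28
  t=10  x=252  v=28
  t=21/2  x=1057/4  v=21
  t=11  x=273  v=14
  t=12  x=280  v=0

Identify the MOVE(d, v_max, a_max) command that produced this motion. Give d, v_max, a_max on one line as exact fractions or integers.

final state: t=12, x=280, v=0 → d = 280
a_max = (14−0)/(1−0) = 14
max v = 28 over t∈[2,10] → v_max = 28
check: 28·(2+8) = 280 ✓

d=280 v_max=28 a_max=14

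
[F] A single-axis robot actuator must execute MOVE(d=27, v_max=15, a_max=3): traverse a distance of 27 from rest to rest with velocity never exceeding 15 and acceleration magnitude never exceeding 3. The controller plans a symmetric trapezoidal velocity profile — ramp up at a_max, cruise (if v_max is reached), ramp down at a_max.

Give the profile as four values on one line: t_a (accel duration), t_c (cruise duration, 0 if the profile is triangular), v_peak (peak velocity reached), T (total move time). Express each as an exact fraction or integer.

t_a=3 t_c=0 v_peak=9 T=6

v_max²/a_max = 15²/3 = 75
27 < 75 ⇒ no cruise
v_peak = √(27·3) = √81 = 9
t_a = 9/3 = 3; t_c = 0
T = 2·3 = 6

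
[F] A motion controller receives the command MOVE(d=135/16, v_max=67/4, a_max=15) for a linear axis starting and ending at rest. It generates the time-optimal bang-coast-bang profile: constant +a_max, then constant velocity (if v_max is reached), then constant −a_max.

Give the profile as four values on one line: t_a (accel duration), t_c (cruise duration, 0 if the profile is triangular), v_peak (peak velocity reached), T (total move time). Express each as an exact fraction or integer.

t_a=3/4 t_c=0 v_peak=45/4 T=3/2

(v_max)²/a_max = (67/4)²/15 = 4489/240
135/16 < 4489/240 ⇒ no cruise
v_peak = √(135/16·15) = √(2025/16) = 45/4
t_a = (45/4)/15 = 3/4; t_c = 0
T = 2·3/4 = 3/2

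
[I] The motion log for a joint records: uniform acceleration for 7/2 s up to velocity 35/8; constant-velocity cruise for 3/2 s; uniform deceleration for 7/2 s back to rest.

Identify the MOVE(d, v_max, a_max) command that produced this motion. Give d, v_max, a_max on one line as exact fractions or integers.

a_max = (35/8)/(7/2) = 5/4
d_a = ½·35/8·7/2 = 245/32; d_c = 35/8·3/2 = 105/16
d = 2·245/32 + 105/16 = 175/8
t_c = 3/2 > 0 ⇒ limit active, v_max = 35/8

d=175/8 v_max=35/8 a_max=5/4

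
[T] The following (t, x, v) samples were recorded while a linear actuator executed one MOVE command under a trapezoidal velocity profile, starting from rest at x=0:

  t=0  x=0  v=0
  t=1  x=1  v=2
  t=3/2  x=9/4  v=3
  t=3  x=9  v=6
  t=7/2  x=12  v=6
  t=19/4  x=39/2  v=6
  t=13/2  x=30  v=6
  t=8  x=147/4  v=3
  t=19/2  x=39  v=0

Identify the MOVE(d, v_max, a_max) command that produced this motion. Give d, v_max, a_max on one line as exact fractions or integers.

final state: t=19/2, x=39, v=0 → d = 39
a_max = (2−0)/(1−0) = 2
max v = 6 over t∈[3,13/2] → v_max = 6
check: 6·(3+7/2) = 39 ✓

d=39 v_max=6 a_max=2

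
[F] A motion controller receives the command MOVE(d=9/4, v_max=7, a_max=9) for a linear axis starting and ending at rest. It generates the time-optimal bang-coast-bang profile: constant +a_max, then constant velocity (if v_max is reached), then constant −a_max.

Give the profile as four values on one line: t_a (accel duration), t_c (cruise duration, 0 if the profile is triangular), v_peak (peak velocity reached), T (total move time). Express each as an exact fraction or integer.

(v_max)²/a_max = 7²/9 = 49/9
9/4 < 49/9 ⇒ no cruise
v_peak = √(9/4·9) = √(81/4) = 9/2
t_a = (9/2)/9 = 1/2; t_c = 0
T = 2·1/2 = 1

t_a=1/2 t_c=0 v_peak=9/2 T=1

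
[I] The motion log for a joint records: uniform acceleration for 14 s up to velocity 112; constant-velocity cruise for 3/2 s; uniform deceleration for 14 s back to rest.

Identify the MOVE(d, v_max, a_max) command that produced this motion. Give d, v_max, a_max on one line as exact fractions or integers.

d=1736 v_max=112 a_max=8

a_max = 112/14 = 8
d_a = ½·112·14 = 784; d_c = 112·3/2 = 168
d = 2·784 + 168 = 1736
t_c = 3/2 > 0 → v_max = v_peak = 112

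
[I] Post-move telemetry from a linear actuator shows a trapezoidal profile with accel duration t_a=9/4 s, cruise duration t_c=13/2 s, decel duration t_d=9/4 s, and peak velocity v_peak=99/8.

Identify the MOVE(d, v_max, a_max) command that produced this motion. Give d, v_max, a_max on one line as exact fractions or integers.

a_max = (99/8)/(9/4) = 11/2
d_a = ½·99/8·9/4 = 891/64; d_c = 99/8·13/2 = 1287/16
d = 2·891/64 + 1287/16 = 3465/32
t_c = 13/2 > 0 ⇒ limit active, v_max = 99/8

d=3465/32 v_max=99/8 a_max=11/2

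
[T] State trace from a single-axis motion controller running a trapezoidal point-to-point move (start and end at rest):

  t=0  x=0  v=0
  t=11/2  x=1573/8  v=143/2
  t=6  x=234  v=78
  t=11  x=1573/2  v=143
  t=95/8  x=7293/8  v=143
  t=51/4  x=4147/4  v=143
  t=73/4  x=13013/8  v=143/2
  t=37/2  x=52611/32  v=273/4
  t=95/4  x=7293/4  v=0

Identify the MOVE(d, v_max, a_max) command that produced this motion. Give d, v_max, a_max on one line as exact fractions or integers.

final state: t=95/4, x=7293/4, v=0 → d = 7293/4
a_max = (143/2−0)/(11/2−0) = 13
max v = 143 over t∈[11,51/4] → v_max = 143
check: 143·(11+7/4) = 7293/4 ✓

d=7293/4 v_max=143 a_max=13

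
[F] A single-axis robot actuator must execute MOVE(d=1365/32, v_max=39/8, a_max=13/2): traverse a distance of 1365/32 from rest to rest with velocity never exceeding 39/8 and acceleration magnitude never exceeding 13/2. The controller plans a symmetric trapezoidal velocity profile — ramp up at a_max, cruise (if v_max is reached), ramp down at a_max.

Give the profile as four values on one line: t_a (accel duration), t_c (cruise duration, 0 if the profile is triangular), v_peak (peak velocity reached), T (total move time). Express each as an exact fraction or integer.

t_a=3/4 t_c=8 v_peak=39/8 T=19/2

v_max²/a_max = (39/8)²/(13/2) = 117/32
1365/32 ≥ 117/32 → trapezoidal
t_a = (39/8)/(13/2) = 3/4; v_peak = 39/8
d_cruise = 1365/32 − 117/32 = 39; t_c = 39/(39/8) = 8
T = 2·3/4 + 8 = 19/2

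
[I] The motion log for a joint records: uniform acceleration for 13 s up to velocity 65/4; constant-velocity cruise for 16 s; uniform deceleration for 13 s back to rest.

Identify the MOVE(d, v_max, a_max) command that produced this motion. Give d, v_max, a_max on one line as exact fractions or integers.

d=1885/4 v_max=65/4 a_max=5/4

a_max = (65/4)/13 = 5/4
d_a = ½·65/4·13 = 845/8; d_c = 65/4·16 = 260
d = 2·845/8 + 260 = 1885/4
t_c = 16 > 0 so v_max = 65/4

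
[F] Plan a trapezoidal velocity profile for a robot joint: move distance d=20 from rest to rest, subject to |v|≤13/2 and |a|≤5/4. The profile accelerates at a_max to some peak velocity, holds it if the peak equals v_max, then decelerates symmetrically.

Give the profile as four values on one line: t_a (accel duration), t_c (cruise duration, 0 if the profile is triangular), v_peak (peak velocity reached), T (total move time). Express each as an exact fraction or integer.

t_a=4 t_c=0 v_peak=5 T=8

v_max²/a_max = (13/2)²/(5/4) = 169/5
20 < 169/5 ⇒ no cruise
v_peak = √(20·5/4) = √25 = 5
t_a = 5/(5/4) = 4; t_c = 0
T = 2·4 = 8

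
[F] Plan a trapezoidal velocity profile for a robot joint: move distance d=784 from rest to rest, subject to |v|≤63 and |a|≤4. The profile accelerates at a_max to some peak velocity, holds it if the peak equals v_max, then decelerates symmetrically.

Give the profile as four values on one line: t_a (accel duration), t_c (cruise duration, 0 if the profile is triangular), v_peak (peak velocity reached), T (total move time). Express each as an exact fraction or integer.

vₘ²/aₘ = 63²/4 = 3969/4
784 < 3969/4 → triangular
v_peak = √(784·4) = √3136 = 56
t_a = 56/4 = 14; t_c = 0
T = 2·14 = 28

t_a=14 t_c=0 v_peak=56 T=28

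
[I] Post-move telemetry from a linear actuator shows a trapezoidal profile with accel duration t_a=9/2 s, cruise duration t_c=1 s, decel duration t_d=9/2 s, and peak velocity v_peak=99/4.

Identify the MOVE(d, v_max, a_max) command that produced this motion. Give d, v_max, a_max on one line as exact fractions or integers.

a_max = (99/4)/(9/2) = 11/2
d_a = ½·99/4·9/2 = 891/16; d_c = 99/4·1 = 99/4
d = 2·891/16 + 99/4 = 1089/8
t_c = 1 > 0 so v_max = 99/4

d=1089/8 v_max=99/4 a_max=11/2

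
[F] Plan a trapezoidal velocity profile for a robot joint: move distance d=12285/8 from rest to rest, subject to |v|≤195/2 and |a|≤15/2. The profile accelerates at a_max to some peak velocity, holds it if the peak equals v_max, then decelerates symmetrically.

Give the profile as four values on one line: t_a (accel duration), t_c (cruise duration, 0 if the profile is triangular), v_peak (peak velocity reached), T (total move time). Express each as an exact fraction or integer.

t_a=13 t_c=11/4 v_peak=195/2 T=115/4

v_max²/a_max = (195/2)²/(15/2) = 2535/2
12285/8 ≥ 2535/2 ⇒ cruise phase
t_a = (195/2)/(15/2) = 13; v_peak = 195/2
d_cruise = 12285/8 − 2535/2 = 2145/8; t_c = (2145/8)/(195/2) = 11/4
T = 2·13 + 11/4 = 115/4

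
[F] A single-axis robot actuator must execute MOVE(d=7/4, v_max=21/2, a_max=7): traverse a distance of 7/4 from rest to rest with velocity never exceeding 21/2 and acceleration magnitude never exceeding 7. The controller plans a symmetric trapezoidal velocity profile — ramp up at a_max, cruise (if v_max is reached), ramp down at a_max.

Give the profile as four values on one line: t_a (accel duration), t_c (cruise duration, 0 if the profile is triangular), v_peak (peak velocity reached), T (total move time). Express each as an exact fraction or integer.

t_a=1/2 t_c=0 v_peak=7/2 T=1

v_max²/a_max = (21/2)²/7 = 63/4
7/4 < 63/4 ⇒ no cruise
v_peak = √(7/4·7) = √(49/4) = 7/2
t_a = (7/2)/7 = 1/2; t_c = 0
T = 2·1/2 = 1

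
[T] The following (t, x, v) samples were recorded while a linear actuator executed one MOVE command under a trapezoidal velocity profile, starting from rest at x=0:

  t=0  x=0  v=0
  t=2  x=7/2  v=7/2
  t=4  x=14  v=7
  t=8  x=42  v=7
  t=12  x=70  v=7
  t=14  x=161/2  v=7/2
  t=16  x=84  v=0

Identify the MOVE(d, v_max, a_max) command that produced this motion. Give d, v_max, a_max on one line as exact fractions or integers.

d=84 v_max=7 a_max=7/4

final state: t=16, x=84, v=0 → d = 84
a_max = (7/2−0)/(2−0) = 7/4
max v = 7 over t∈[4,12] → v_max = 7
check: 7·(4+8) = 84 ✓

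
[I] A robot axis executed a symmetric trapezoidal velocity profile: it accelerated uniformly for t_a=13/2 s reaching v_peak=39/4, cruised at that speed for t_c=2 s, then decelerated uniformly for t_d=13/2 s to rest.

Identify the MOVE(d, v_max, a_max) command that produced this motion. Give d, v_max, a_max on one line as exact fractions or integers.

d=663/8 v_max=39/4 a_max=3/2

a_max = (39/4)/(13/2) = 3/2
d_a = ½·39/4·13/2 = 507/16; d_c = 39/4·2 = 39/2
d = 2·507/16 + 39/2 = 663/8
t_c = 2 > 0 → v_max = v_peak = 39/4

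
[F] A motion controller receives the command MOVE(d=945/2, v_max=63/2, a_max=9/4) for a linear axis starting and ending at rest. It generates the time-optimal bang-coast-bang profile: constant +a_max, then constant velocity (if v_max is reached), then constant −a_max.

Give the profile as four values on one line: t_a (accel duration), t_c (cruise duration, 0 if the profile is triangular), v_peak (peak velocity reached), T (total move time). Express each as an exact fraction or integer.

v_max²/a_max = (63/2)²/(9/4) = 441
945/2 ≥ 441 so v_max reached
t_a = (63/2)/(9/4) = 14; v_peak = 63/2
d_cruise = 945/2 − 441 = 63/2; t_c = (63/2)/(63/2) = 1
T = 2·14 + 1 = 29

t_a=14 t_c=1 v_peak=63/2 T=29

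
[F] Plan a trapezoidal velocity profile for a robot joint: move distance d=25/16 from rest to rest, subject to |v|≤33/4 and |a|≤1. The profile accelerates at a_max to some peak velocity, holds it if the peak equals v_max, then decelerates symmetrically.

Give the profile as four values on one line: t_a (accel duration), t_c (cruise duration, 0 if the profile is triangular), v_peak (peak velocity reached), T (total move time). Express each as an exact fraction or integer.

vₘ²/aₘ = (33/4)²/1 = 1089/16
25/16 < 1089/16 so t_c = 0
v_peak = √(25/16·1) = √(25/16) = 5/4
t_a = (5/4)/1 = 5/4; t_c = 0
T = 2·5/4 = 5/2

t_a=5/4 t_c=0 v_peak=5/4 T=5/2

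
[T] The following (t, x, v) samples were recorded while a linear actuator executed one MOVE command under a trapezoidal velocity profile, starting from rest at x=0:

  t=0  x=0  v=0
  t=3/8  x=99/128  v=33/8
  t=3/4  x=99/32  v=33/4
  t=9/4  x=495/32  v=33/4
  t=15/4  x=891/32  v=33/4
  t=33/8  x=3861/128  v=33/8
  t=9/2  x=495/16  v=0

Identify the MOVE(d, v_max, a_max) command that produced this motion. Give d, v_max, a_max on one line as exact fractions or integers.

d=495/16 v_max=33/4 a_max=11

final state: t=9/2, x=495/16, v=0 → d = 495/16
a_max = (33/8−0)/(3/8−0) = 11
max v = 33/4 over t∈[3/4,15/4] → v_max = 33/4
check: 33/4·(3/4+3) = 495/16 ✓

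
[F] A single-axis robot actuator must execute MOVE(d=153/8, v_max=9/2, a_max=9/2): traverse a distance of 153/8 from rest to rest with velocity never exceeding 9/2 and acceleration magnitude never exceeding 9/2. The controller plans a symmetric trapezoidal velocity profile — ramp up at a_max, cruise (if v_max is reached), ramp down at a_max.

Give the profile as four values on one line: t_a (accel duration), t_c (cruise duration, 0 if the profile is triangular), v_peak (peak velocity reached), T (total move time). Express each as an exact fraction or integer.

t_a=1 t_c=13/4 v_peak=9/2 T=21/4

v_max²/a_max = (9/2)²/(9/2) = 9/2
153/8 ≥ 9/2 → trapezoidal
t_a = (9/2)/(9/2) = 1; v_peak = 9/2
d_cruise = 153/8 − 9/2 = 117/8; t_c = (117/8)/(9/2) = 13/4
T = 2·1 + 13/4 = 21/4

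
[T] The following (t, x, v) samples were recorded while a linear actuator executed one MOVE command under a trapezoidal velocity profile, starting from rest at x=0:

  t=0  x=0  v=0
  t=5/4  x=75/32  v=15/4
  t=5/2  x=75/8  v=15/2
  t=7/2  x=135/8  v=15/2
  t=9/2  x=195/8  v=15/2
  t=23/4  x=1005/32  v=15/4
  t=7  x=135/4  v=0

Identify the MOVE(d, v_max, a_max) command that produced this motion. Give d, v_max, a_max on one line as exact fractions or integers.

final state: t=7, x=135/4, v=0 → d = 135/4
a_max = (15/4−0)/(5/4−0) = 3
max v = 15/2 over t∈[5/2,9/2] → v_max = 15/2
check: 15/2·(5/2+2) = 135/4 ✓

d=135/4 v_max=15/2 a_max=3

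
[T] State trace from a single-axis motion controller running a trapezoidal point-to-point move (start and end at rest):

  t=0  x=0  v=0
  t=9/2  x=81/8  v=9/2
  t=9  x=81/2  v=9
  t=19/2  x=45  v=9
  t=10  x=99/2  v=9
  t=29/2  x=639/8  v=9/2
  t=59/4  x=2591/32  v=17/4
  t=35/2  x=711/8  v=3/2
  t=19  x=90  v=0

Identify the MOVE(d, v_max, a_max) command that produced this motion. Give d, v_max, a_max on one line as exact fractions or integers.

d=90 v_max=9 a_max=1

final state: t=19, x=90, v=0 → d = 90
a_max = (9/2−0)/(9/2−0) = 1
max v = 9 over t∈[9,10] → v_max = 9
check: 9·(9+1) = 90 ✓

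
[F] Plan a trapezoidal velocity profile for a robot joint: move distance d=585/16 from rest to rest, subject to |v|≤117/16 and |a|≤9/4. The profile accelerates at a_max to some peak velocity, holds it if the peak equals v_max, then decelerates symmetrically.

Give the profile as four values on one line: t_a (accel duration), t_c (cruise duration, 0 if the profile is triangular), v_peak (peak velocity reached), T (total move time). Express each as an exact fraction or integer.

t_a=13/4 t_c=7/4 v_peak=117/16 T=33/4

vₘ²/aₘ = (117/16)²/(9/4) = 1521/64
585/16 ≥ 1521/64 ⇒ cruise phase
t_a = (117/16)/(9/4) = 13/4; v_peak = 117/16
d_cruise = 585/16 − 1521/64 = 819/64; t_c = (819/64)/(117/16) = 7/4
T = 2·13/4 + 7/4 = 33/4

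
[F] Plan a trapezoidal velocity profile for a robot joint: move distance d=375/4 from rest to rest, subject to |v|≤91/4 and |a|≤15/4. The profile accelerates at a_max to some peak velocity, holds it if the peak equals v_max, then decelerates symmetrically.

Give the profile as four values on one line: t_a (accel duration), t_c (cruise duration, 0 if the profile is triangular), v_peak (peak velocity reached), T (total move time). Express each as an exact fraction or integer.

t_a=5 t_c=0 v_peak=75/4 T=10

(v_max)²/a_max = (91/4)²/(15/4) = 8281/60
375/4 < 8281/60 → triangular
v_peak = √(375/4·15/4) = √(5625/16) = 75/4
t_a = (75/4)/(15/4) = 5; t_c = 0
T = 2·5 = 10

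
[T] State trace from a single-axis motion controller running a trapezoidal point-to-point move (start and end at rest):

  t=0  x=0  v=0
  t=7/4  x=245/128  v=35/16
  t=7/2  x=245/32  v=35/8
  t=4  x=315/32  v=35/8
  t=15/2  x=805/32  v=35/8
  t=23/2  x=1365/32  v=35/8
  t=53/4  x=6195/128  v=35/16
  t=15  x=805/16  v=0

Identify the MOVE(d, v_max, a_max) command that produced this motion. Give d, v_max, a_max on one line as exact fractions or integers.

d=805/16 v_max=35/8 a_max=5/4

final state: t=15, x=805/16, v=0 → d = 805/16
a_max = (35/16−0)/(7/4−0) = 5/4
max v = 35/8 over t∈[7/2,23/2] → v_max = 35/8
check: 35/8·(7/2+8) = 805/16 ✓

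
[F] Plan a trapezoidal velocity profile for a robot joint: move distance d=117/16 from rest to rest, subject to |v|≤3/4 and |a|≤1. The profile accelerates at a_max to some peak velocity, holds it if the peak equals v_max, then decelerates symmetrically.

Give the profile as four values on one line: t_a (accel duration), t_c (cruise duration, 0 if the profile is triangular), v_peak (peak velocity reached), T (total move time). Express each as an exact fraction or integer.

t_a=3/4 t_c=9 v_peak=3/4 T=21/2

vₘ²/aₘ = (3/4)²/1 = 9/16
117/16 ≥ 9/16 ⇒ cruise phase
t_a = (3/4)/1 = 3/4; v_peak = 3/4
d_cruise = 117/16 − 9/16 = 27/4; t_c = (27/4)/(3/4) = 9
T = 2·3/4 + 9 = 21/2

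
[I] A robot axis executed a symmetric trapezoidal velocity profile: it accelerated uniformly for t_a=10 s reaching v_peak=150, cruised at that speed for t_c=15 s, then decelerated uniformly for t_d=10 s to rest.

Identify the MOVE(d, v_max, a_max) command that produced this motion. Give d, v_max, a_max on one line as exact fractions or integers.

d=3750 v_max=150 a_max=15

a_max = 150/10 = 15
d_a = ½·150·10 = 750; d_c = 150·15 = 2250
d = 2·750 + 2250 = 3750
t_c = 15 > 0 ⇒ limit active, v_max = 150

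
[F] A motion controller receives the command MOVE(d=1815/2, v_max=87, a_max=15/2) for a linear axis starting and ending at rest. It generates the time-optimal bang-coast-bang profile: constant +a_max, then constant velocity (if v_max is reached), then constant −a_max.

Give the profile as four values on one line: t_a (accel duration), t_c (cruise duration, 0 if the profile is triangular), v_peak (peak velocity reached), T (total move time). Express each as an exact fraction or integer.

t_a=11 t_c=0 v_peak=165/2 T=22

vₘ²/aₘ = 87²/(15/2) = 5046/5
1815/2 < 5046/5 ⇒ no cruise
v_peak = √(1815/2·15/2) = √(27225/4) = 165/2
t_a = (165/2)/(15/2) = 11; t_c = 0
T = 2·11 = 22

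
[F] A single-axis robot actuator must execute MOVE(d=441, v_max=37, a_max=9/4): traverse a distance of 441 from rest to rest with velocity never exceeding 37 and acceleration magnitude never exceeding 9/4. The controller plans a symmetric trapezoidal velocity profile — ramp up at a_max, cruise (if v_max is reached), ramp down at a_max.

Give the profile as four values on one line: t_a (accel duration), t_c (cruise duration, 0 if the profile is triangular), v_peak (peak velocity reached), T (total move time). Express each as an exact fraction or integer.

v_max²/a_max = 37²/(9/4) = 5476/9
441 < 5476/9 ⇒ no cruise
v_peak = √(441·9/4) = √(3969/4) = 63/2
t_a = (63/2)/(9/4) = 14; t_c = 0
T = 2·14 = 28

t_a=14 t_c=0 v_peak=63/2 T=28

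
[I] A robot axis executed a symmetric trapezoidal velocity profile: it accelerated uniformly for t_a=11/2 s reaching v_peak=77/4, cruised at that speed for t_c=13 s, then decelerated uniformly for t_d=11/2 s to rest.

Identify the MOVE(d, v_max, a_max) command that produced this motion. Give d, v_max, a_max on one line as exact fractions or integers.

d=2849/8 v_max=77/4 a_max=7/2

a_max = (77/4)/(11/2) = 7/2
d_a = ½·77/4·11/2 = 847/16; d_c = 77/4·13 = 1001/4
d = 2·847/16 + 1001/4 = 2849/8
t_c = 13 > 0 ⇒ limit active, v_max = 77/4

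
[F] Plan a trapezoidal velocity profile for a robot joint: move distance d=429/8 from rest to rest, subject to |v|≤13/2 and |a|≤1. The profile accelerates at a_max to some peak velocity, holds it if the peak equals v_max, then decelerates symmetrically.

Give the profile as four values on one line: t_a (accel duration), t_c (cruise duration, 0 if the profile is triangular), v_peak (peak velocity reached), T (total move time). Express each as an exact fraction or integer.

(v_max)²/a_max = (13/2)²/1 = 169/4
429/8 ≥ 169/4 so v_max reached
t_a = (13/2)/1 = 13/2; v_peak = 13/2
d_cruise = 429/8 − 169/4 = 91/8; t_c = (91/8)/(13/2) = 7/4
T = 2·13/2 + 7/4 = 59/4

t_a=13/2 t_c=7/4 v_peak=13/2 T=59/4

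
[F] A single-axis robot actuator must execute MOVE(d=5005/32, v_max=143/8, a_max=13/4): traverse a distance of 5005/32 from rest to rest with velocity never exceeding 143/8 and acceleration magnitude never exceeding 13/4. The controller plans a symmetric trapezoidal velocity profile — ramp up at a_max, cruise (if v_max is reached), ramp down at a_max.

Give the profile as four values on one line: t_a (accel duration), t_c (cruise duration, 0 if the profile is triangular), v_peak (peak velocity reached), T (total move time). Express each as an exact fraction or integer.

t_a=11/2 t_c=13/4 v_peak=143/8 T=57/4

(v_max)²/a_max = (143/8)²/(13/4) = 1573/16
5005/32 ≥ 1573/16 ⇒ cruise phase
t_a = (143/8)/(13/4) = 11/2; v_peak = 143/8
d_cruise = 5005/32 − 1573/16 = 1859/32; t_c = (1859/32)/(143/8) = 13/4
T = 2·11/2 + 13/4 = 57/4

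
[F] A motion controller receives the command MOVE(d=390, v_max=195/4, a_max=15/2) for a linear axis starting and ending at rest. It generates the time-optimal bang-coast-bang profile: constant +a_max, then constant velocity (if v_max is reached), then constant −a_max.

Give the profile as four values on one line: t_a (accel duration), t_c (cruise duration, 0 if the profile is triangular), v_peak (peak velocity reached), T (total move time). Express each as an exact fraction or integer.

t_a=13/2 t_c=3/2 v_peak=195/4 T=29/2

v_max²/a_max = (195/4)²/(15/2) = 2535/8
390 ≥ 2535/8 so v_max reached
t_a = (195/4)/(15/2) = 13/2; v_peak = 195/4
d_cruise = 390 − 2535/8 = 585/8; t_c = (585/8)/(195/4) = 3/2
T = 2·13/2 + 3/2 = 29/2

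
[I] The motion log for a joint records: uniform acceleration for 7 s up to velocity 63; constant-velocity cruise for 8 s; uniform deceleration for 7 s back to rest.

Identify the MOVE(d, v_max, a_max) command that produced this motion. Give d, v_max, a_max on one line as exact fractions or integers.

a_max = 63/7 = 9
d_a = ½·63·7 = 441/2; d_c = 63·8 = 504
d = 2·441/2 + 504 = 945
t_c = 8 > 0 ⇒ limit active, v_max = 63

d=945 v_max=63 a_max=9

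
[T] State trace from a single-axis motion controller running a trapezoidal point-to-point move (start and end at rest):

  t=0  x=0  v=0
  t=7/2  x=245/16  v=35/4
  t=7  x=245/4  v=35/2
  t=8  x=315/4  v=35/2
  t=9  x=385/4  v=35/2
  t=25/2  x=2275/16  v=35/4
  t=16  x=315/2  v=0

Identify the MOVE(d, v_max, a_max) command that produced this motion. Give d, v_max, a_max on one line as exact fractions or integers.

d=315/2 v_max=35/2 a_max=5/2

final state: t=16, x=315/2, v=0 → d = 315/2
a_max = (35/4−0)/(7/2−0) = 5/2
max v = 35/2 over t∈[7,9] → v_max = 35/2
check: 35/2·(7+2) = 315/2 ✓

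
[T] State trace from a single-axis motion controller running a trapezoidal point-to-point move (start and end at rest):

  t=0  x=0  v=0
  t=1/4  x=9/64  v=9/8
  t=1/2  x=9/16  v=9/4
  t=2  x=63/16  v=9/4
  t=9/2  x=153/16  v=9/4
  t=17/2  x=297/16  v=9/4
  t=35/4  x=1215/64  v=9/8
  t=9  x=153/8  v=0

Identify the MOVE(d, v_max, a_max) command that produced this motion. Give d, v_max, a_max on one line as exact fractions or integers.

final state: t=9, x=153/8, v=0 → d = 153/8
a_max = (9/8−0)/(1/4−0) = 9/2
max v = 9/4 over t∈[1/2,17/2] → v_max = 9/4
check: 9/4·(1/2+8) = 153/8 ✓

d=153/8 v_max=9/4 a_max=9/2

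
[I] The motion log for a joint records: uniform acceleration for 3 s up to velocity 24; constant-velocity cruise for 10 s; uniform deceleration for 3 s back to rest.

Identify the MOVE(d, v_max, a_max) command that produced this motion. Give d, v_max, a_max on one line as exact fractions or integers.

d=312 v_max=24 a_max=8

a_max = 24/3 = 8
d_a = ½·24·3 = 36; d_c = 24·10 = 240
d = 2·36 + 240 = 312
t_c = 10 > 0 → v_max = v_peak = 24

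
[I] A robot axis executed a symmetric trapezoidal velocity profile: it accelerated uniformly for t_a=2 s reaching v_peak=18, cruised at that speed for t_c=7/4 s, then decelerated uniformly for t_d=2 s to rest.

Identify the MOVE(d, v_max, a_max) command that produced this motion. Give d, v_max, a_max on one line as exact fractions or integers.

a_max = 18/2 = 9
d_a = ½·18·2 = 18; d_c = 18·7/4 = 63/2
d = 2·18 + 63/2 = 135/2
t_c = 7/4 > 0 ⇒ limit active, v_max = 18

d=135/2 v_max=18 a_max=9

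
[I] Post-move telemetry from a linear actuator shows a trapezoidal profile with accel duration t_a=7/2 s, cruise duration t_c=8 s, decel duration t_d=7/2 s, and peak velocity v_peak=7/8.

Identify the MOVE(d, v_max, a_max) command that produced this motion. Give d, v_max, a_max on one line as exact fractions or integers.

a_max = (7/8)/(7/2) = 1/4
d_a = ½·7/8·7/2 = 49/32; d_c = 7/8·8 = 7
d = 2·49/32 + 7 = 161/16
t_c = 8 > 0 → v_max = v_peak = 7/8

d=161/16 v_max=7/8 a_max=1/4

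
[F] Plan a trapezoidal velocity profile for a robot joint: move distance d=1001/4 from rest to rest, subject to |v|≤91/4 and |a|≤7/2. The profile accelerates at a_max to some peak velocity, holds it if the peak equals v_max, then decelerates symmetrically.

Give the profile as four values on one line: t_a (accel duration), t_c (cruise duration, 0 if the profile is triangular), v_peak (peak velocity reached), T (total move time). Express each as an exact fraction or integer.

t_a=13/2 t_c=9/2 v_peak=91/4 T=35/2

vₘ²/aₘ = (91/4)²/(7/2) = 1183/8
1001/4 ≥ 1183/8 ⇒ cruise phase
t_a = (91/4)/(7/2) = 13/2; v_peak = 91/4
d_cruise = 1001/4 − 1183/8 = 819/8; t_c = (819/8)/(91/4) = 9/2
T = 2·13/2 + 9/2 = 35/2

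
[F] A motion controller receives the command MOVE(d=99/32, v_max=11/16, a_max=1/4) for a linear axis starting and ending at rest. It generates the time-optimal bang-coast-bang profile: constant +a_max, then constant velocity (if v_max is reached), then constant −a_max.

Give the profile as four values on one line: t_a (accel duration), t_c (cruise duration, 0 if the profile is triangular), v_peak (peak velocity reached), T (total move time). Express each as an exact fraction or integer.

t_a=11/4 t_c=7/4 v_peak=11/16 T=29/4

v_max²/a_max = (11/16)²/(1/4) = 121/64
99/32 ≥ 121/64 ⇒ cruise phase
t_a = (11/16)/(1/4) = 11/4; v_peak = 11/16
d_cruise = 99/32 − 121/64 = 77/64; t_c = (77/64)/(11/16) = 7/4
T = 2·11/4 + 7/4 = 29/4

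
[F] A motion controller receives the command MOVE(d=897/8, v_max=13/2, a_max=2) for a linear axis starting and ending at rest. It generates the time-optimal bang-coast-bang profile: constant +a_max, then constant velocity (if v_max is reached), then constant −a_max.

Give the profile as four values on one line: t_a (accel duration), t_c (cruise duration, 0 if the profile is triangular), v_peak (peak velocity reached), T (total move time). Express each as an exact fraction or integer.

v_max²/a_max = (13/2)²/2 = 169/8
897/8 ≥ 169/8 so v_max reached
t_a = (13/2)/2 = 13/4; v_peak = 13/2
d_cruise = 897/8 − 169/8 = 91; t_c = 91/(13/2) = 14
T = 2·13/4 + 14 = 41/2

t_a=13/4 t_c=14 v_peak=13/2 T=41/2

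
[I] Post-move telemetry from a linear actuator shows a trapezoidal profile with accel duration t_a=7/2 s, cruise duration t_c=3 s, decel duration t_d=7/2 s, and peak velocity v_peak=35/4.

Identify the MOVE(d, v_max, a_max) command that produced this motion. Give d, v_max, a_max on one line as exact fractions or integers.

a_max = (35/4)/(7/2) = 5/2
d_a = ½·35/4·7/2 = 245/16; d_c = 35/4·3 = 105/4
d = 2·245/16 + 105/4 = 455/8
t_c = 3 > 0 ⇒ limit active, v_max = 35/4

d=455/8 v_max=35/4 a_max=5/2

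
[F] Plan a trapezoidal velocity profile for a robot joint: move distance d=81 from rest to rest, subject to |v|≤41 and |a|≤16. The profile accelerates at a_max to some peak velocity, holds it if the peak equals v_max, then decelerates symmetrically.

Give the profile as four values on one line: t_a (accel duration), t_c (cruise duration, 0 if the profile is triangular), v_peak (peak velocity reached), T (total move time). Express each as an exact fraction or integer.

v_max²/a_max = 41²/16 = 1681/16
81 < 1681/16 so t_c = 0
v_peak = √(81·16) = √1296 = 36
t_a = 36/16 = 9/4; t_c = 0
T = 2·9/4 = 9/2

t_a=9/4 t_c=0 v_peak=36 T=9/2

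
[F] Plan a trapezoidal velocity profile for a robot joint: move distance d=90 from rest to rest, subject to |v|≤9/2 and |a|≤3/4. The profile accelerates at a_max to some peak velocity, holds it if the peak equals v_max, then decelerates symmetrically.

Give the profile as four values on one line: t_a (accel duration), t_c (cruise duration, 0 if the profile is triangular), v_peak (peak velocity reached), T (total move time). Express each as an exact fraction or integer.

t_a=6 t_c=14 v_peak=9/2 T=26

vₘ²/aₘ = (9/2)²/(3/4) = 27
90 ≥ 27 → trapezoidal
t_a = (9/2)/(3/4) = 6; v_peak = 9/2
d_cruise = 90 − 27 = 63; t_c = 63/(9/2) = 14
T = 2·6 + 14 = 26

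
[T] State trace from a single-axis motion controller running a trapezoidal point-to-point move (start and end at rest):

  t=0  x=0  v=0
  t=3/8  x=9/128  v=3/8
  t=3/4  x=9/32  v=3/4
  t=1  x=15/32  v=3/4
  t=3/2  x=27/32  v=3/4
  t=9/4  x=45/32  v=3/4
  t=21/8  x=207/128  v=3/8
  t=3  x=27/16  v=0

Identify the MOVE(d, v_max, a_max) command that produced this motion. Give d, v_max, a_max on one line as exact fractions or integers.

d=27/16 v_max=3/4 a_max=1

final state: t=3, x=27/16, v=0 → d = 27/16
a_max = (3/8−0)/(3/8−0) = 1
max v = 3/4 over t∈[3/4,9/4] → v_max = 3/4
check: 3/4·(3/4+3/2) = 27/16 ✓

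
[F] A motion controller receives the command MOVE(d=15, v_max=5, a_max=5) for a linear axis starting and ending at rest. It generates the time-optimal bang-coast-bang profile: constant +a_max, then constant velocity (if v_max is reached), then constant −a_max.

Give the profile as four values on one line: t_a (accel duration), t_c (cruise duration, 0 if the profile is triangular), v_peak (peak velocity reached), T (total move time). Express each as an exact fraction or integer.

t_a=1 t_c=2 v_peak=5 T=4

vₘ²/aₘ = 5²/5 = 5
15 ≥ 5 so v_max reached
t_a = 5/5 = 1; v_peak = 5
d_cruise = 15 − 5 = 10; t_c = 10/5 = 2
T = 2·1 + 2 = 4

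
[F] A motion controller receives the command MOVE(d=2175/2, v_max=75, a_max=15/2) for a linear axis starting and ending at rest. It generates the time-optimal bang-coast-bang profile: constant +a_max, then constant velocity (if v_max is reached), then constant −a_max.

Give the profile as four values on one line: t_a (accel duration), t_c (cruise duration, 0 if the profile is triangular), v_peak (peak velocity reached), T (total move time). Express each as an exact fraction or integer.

t_a=10 t_c=9/2 v_peak=75 T=49/2

vₘ²/aₘ = 75²/(15/2) = 750
2175/2 ≥ 750 so v_max reached
t_a = 75/(15/2) = 10; v_peak = 75
d_cruise = 2175/2 − 750 = 675/2; t_c = (675/2)/75 = 9/2
T = 2·10 + 9/2 = 49/2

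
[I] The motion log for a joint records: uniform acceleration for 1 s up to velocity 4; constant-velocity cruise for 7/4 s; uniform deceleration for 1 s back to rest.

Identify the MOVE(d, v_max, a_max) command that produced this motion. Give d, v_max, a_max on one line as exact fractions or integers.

d=11 v_max=4 a_max=4

a_max = 4/1 = 4
d_a = ½·4·1 = 2; d_c = 4·7/4 = 7
d = 2·2 + 7 = 11
t_c = 7/4 > 0 so v_max = 4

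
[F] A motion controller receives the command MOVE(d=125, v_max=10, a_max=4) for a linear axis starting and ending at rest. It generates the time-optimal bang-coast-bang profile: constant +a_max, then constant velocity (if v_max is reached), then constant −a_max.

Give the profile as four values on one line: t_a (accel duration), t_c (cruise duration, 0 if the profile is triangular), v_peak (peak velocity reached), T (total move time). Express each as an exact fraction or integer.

t_a=5/2 t_c=10 v_peak=10 T=15

(v_max)²/a_max = 10²/4 = 25
125 ≥ 25 → trapezoidal
t_a = 10/4 = 5/2; v_peak = 10
d_cruise = 125 − 25 = 100; t_c = 100/10 = 10
T = 2·5/2 + 10 = 15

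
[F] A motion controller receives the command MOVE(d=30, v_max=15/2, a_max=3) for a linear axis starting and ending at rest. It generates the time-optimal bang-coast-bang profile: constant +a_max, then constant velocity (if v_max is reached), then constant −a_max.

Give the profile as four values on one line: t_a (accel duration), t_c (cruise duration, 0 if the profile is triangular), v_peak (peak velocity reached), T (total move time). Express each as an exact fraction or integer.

t_a=5/2 t_c=3/2 v_peak=15/2 T=13/2

v_max²/a_max = (15/2)²/3 = 75/4
30 ≥ 75/4 → trapezoidal
t_a = (15/2)/3 = 5/2; v_peak = 15/2
d_cruise = 30 − 75/4 = 45/4; t_c = (45/4)/(15/2) = 3/2
T = 2·5/2 + 3/2 = 13/2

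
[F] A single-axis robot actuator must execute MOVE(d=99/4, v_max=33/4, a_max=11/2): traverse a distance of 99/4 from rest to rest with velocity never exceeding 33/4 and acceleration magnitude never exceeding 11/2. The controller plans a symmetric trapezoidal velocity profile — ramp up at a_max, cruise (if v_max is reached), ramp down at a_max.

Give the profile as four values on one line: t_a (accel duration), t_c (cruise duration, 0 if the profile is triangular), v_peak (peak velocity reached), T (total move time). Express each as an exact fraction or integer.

(v_max)²/a_max = (33/4)²/(11/2) = 99/8
99/4 ≥ 99/8 so v_max reached
t_a = (33/4)/(11/2) = 3/2; v_peak = 33/4
d_cruise = 99/4 − 99/8 = 99/8; t_c = (99/8)/(33/4) = 3/2
T = 2·3/2 + 3/2 = 9/2

t_a=3/2 t_c=3/2 v_peak=33/4 T=9/2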